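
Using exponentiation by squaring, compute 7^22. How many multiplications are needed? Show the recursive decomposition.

Computing 7^22 by squaring (build up from 7^1; each line after the first costs one multiplication):

7^1 = 7
7^2 = (7^1)^2 = 7^2 = 49
7^4 = (7^2)^2 = 49^2 = 2401
7^5 = 7 * 7^4 = 7 * 2401 = 16807
7^10 = (7^5)^2 = 16807^2 = 282475249
7^11 = 7 * 7^10 = 7 * 282475249 = 1977326743
7^22 = (7^11)^2 = 1977326743^2 = 3909821048582988049

Result: 3909821048582988049
Multiplications needed: 6 (6 lines after 7^1)

7^22 = 3909821048582988049. Using exponentiation by squaring, this requires 6 multiplications. The key idea: if the exponent is even, square the half-power; if odd, multiply by the base once.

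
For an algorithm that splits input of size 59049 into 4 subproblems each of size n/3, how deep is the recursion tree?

For divide and conquer with division factor 3:

Problem sizes at each level:
Level 0: 59049
Level 1: 19683
Level 2: 6561
Level 3: 2187
Level 4: 729
Level 5: 243
Level 6: 81
Level 7: 27
Level 8: 9
Level 9: 3
Level 10: 1

The root is level 0 and the size-1 base case is level 10 (the tree spans levels 0 through 10, i.e. 11 levels counting the root), so the depth is the number of divisions: log_3(59049) = 10

The recursion tree depth is log_3(59049) = 10. At each level, the problem size is divided by 3, so it takes 10 divisions to reduce to a base case of size 1. The algorithm makes 4 recursive calls at each level.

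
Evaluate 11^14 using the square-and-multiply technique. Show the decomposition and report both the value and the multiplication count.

Computing 11^14 by squaring (build up from 11^1; each line after the first costs one multiplication):

11^1 = 11
11^2 = (11^1)^2 = 11^2 = 121
11^3 = 11 * 11^2 = 11 * 121 = 1331
11^6 = (11^3)^2 = 1331^2 = 1771561
11^7 = 11 * 11^6 = 11 * 1771561 = 19487171
11^14 = (11^7)^2 = 19487171^2 = 379749833583241

Result: 379749833583241
Multiplications needed: 5 (5 lines after 11^1)

11^14 = 379749833583241. Using exponentiation by squaring, this requires 5 multiplications. The key idea: if the exponent is even, square the half-power; if odd, multiply by the base once.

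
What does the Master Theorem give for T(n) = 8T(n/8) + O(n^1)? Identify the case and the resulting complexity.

Master Theorem for T(n) = 8T(n/8) + O(n^1):

a = 8, b = 8, c = 1
log_b(a) = log_8(8) = 1.0000

Case 2: c = 1 = log_8(8) = 1.0000
T(n) = O(n^1 log n) = O(n log n)

For T(n) = 8T(n/8) + O(n^1): log_8(8) = 1.0000. This is Case 2 of the Master Theorem (c = log_b(a), equal work at all levels), giving O(n log n).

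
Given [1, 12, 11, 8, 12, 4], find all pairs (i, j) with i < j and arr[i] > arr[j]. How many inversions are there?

Finding inversions in [1, 12, 11, 8, 12, 4]:

(1, 2): arr[1]=12 > arr[2]=11
(1, 3): arr[1]=12 > arr[3]=8
(1, 5): arr[1]=12 > arr[5]=4
(2, 3): arr[2]=11 > arr[3]=8
(2, 5): arr[2]=11 > arr[5]=4
(3, 5): arr[3]=8 > arr[5]=4
(4, 5): arr[4]=12 > arr[5]=4

Total inversions: 7

The array has 7 inversion(s): (1,2), (1,3), (1,5), (2,3), (2,5), (3,5), (4,5). Each pair (i,j) satisfies i < j and arr[i] > arr[j].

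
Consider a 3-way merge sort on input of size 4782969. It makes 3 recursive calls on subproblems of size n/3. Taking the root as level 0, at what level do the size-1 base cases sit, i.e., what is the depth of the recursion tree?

For divide and conquer with division factor 3:

Problem sizes at each level:
Level 0: 4782969
Level 1: 1594323
Level 2: 531441
Level 3: 177147
Level 4: 59049
Level 5: 19683
Level 6: 6561
Level 7: 2187
Level 8: 729
Level 9: 243
Level 10: 81
Level 11: 27
Level 12: 9
Level 13: 3
Level 14: 1

The root is level 0 and the size-1 base case is level 14 (the tree spans levels 0 through 14, i.e. 15 levels counting the root), so the depth is the number of divisions: log_3(4782969) = 14

The recursion tree depth is log_3(4782969) = 14. At each level, the problem size is divided by 3, so it takes 14 divisions to reduce to a base case of size 1. The algorithm makes 3 recursive calls at each level.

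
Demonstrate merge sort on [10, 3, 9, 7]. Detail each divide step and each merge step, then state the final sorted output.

Merge sort trace:

Split: [10, 3, 9, 7] -> [10, 3] and [9, 7]
  Split: [10, 3] -> [10] and [3]
  Merge: [10] + [3] -> [3, 10]
  Split: [9, 7] -> [9] and [7]
  Merge: [9] + [7] -> [7, 9]
Merge: [3, 10] + [7, 9] -> [3, 7, 9, 10]

Final sorted array: [3, 7, 9, 10]

The merge sort proceeds by recursively splitting the array and merging sorted halves.
After all merges, the sorted array is [3, 7, 9, 10].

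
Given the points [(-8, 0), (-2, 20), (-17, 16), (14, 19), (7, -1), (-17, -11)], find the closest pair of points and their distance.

Computing all pairwise distances among 6 points:

d((-8, 0), (-2, 20)) = 20.8806
d((-8, 0), (-17, 16)) = 18.3576
d((-8, 0), (14, 19)) = 29.0689
d((-8, 0), (7, -1)) = 15.0333
d((-8, 0), (-17, -11)) = 14.2127 <-- minimum
d((-2, 20), (-17, 16)) = 15.5242
d((-2, 20), (14, 19)) = 16.0312
d((-2, 20), (7, -1)) = 22.8473
d((-2, 20), (-17, -11)) = 34.4384
d((-17, 16), (14, 19)) = 31.1448
d((-17, 16), (7, -1)) = 29.4109
d((-17, 16), (-17, -11)) = 27.0
d((14, 19), (7, -1)) = 21.1896
d((14, 19), (-17, -11)) = 43.1393
d((7, -1), (-17, -11)) = 26.0

Closest pair: (-8, 0) and (-17, -11) with distance 14.2127

The closest pair is (-8, 0) and (-17, -11) with Euclidean distance 14.2127. For 6 points, brute-force pairwise comparison is shown above. For large n, the divide-and-conquer algorithm (sort by x, recurse on halves, check the dividing strip) achieves O(n log n).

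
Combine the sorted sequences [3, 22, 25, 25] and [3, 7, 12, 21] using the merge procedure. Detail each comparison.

Merging process:

Compare 3 vs 3: take 3 from left. Merged: [3]
Compare 22 vs 3: take 3 from right. Merged: [3, 3]
Compare 22 vs 7: take 7 from right. Merged: [3, 3, 7]
Compare 22 vs 12: take 12 from right. Merged: [3, 3, 7, 12]
Compare 22 vs 21: take 21 from right. Merged: [3, 3, 7, 12, 21]
Append remaining from left: [22, 25, 25]. Merged: [3, 3, 7, 12, 21, 22, 25, 25]

Final merged array: [3, 3, 7, 12, 21, 22, 25, 25]
Total comparisons: 5

The merged array is [3, 3, 7, 12, 21, 22, 25, 25], requiring 5 comparisons. The merge step runs in O(n) time where n is the total number of elements.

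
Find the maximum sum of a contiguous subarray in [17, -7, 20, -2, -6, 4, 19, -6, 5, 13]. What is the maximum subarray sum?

Using Kadane's algorithm on [17, -7, 20, -2, -6, 4, 19, -6, 5, 13]:

Scanning through the array:
Position 1 (value -7): max_ending_here = 10, max_so_far = 17
Position 2 (value 20): max_ending_here = 30, max_so_far = 30
Position 3 (value -2): max_ending_here = 28, max_so_far = 30
Position 4 (value -6): max_ending_here = 22, max_so_far = 30
Position 5 (value 4): max_ending_here = 26, max_so_far = 30
Position 6 (value 19): max_ending_here = 45, max_so_far = 45
Position 7 (value -6): max_ending_here = 39, max_so_far = 45
Position 8 (value 5): max_ending_here = 44, max_so_far = 45
Position 9 (value 13): max_ending_here = 57, max_so_far = 57

Maximum subarray: [17, -7, 20, -2, -6, 4, 19, -6, 5, 13]
Maximum sum: 57

The maximum subarray is [17, -7, 20, -2, -6, 4, 19, -6, 5, 13] with sum 57. This subarray runs from index 0 to index 9.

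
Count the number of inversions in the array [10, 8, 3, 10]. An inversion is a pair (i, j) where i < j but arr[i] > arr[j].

Finding inversions in [10, 8, 3, 10]:

(0, 1): arr[0]=10 > arr[1]=8
(0, 2): arr[0]=10 > arr[2]=3
(1, 2): arr[1]=8 > arr[2]=3

Total inversions: 3

The array has 3 inversion(s): (0,1), (0,2), (1,2). Each pair (i,j) satisfies i < j and arr[i] > arr[j].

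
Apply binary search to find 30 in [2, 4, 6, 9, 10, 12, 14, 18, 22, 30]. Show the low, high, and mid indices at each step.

Binary search for 30 in [2, 4, 6, 9, 10, 12, 14, 18, 22, 30]:

lo=0, hi=9, mid=4, arr[mid]=10 -> 10 < 30, search right half
lo=5, hi=9, mid=7, arr[mid]=18 -> 18 < 30, search right half
lo=8, hi=9, mid=8, arr[mid]=22 -> 22 < 30, search right half
lo=9, hi=9, mid=9, arr[mid]=30 -> Found target at index 9!

Binary search finds 30 at index 9 after 4 comparisons. The search repeatedly halves the search space by comparing with the middle element.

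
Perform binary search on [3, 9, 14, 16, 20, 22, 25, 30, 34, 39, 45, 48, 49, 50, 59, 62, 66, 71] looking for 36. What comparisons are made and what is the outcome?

Binary search for 36 in [3, 9, 14, 16, 20, 22, 25, 30, 34, 39, 45, 48, 49, 50, 59, 62, 66, 71]:

lo=0, hi=17, mid=8, arr[mid]=34 -> 34 < 36, search right half
lo=9, hi=17, mid=13, arr[mid]=50 -> 50 > 36, search left half
lo=9, hi=12, mid=10, arr[mid]=45 -> 45 > 36, search left half
lo=9, hi=9, mid=9, arr[mid]=39 -> 39 > 36, search left half
lo=9 > hi=8, target 36 not found

Binary search determines that 36 is not in the array after 4 comparisons. The search space was exhausted without finding the target.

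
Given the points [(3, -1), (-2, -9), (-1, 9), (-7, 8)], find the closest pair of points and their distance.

Computing all pairwise distances among 4 points:

d((3, -1), (-2, -9)) = 9.434
d((3, -1), (-1, 9)) = 10.7703
d((3, -1), (-7, 8)) = 13.4536
d((-2, -9), (-1, 9)) = 18.0278
d((-2, -9), (-7, 8)) = 17.72
d((-1, 9), (-7, 8)) = 6.0828 <-- minimum

Closest pair: (-1, 9) and (-7, 8) with distance 6.0828

The closest pair is (-1, 9) and (-7, 8) with Euclidean distance 6.0828. For 4 points, brute-force pairwise comparison is shown above. For large n, the divide-and-conquer algorithm (sort by x, recurse on halves, check the dividing strip) achieves O(n log n).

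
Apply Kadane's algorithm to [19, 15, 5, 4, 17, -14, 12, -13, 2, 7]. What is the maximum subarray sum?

Using Kadane's algorithm on [19, 15, 5, 4, 17, -14, 12, -13, 2, 7]:

Scanning through the array:
Position 1 (value 15): max_ending_here = 34, max_so_far = 34
Position 2 (value 5): max_ending_here = 39, max_so_far = 39
Position 3 (value 4): max_ending_here = 43, max_so_far = 43
Position 4 (value 17): max_ending_here = 60, max_so_far = 60
Position 5 (value -14): max_ending_here = 46, max_so_far = 60
Position 6 (value 12): max_ending_here = 58, max_so_far = 60
Position 7 (value -13): max_ending_here = 45, max_so_far = 60
Position 8 (value 2): max_ending_here = 47, max_so_far = 60
Position 9 (value 7): max_ending_here = 54, max_so_far = 60

Maximum subarray: [19, 15, 5, 4, 17]
Maximum sum: 60

The maximum subarray is [19, 15, 5, 4, 17] with sum 60. This subarray runs from index 0 to index 4.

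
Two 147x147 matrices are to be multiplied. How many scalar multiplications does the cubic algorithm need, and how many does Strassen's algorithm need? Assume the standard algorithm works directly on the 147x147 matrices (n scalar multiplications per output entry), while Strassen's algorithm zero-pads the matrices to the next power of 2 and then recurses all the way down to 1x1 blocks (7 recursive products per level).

Matrix multiplication for 147x147 matrices:

Strassen's algorithm requires power-of-2 dimensions. Pad 147x147 to 256x256 (next power of 2).

Standard algorithm: 147^3 = 3176523 multiplications
Strassen's algorithm: 7^(log2(256)) = 7^8 = 5764801 multiplications
Difference: 3176523 - 5764801 = -2588278 (Strassen uses MORE here due to padding overhead — for small or just-over-power-of-2 n, padding can outweigh the per-level savings)

Standard: 3176523 multiplications (147^3). Strassen: 5764801 multiplications (7^8, after padding to 256x256). Strassen reduces 8 recursive multiplications to 7 at each level.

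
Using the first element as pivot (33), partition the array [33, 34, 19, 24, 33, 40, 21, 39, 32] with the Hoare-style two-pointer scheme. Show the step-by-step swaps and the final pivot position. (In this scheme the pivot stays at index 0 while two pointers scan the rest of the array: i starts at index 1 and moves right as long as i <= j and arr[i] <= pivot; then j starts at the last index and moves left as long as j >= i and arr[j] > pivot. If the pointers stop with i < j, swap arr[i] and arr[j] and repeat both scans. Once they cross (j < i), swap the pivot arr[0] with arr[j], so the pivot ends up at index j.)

Hoare-style two-pointer partition with pivot = 33:

Initial array: [33, 34, 19, 24, 33, 40, 21, 39, 32]

Pointers start at i = 1, j = 8.
i stops at index 1 (arr[1]=34 > 33), j stops at index 8 (arr[8]=32 <= 33): swap arr[1] and arr[8], array becomes [33, 32, 19, 24, 33, 40, 21, 39, 34]
i stops at index 5 (arr[5]=40 > 33), j stops at index 6 (arr[6]=21 <= 33): swap arr[5] and arr[6], array becomes [33, 32, 19, 24, 33, 21, 40, 39, 34]
i ends at 6, j ends at 5: the pointers have crossed (j < i), so scanning stops.

Swap pivot arr[0] with arr[5] to place pivot at position 5: [21, 32, 19, 24, 33, 33, 40, 39, 34]
Pivot position: 5

After partitioning with pivot 33, the array becomes [21, 32, 19, 24, 33, 33, 40, 39, 34]. The pivot is placed at index 5. All elements to the left of the pivot are <= 33, and all elements to the right are > 33.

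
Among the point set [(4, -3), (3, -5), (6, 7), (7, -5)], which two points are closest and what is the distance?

Computing all pairwise distances among 4 points:

d((4, -3), (3, -5)) = 2.2361 <-- minimum
d((4, -3), (6, 7)) = 10.198
d((4, -3), (7, -5)) = 3.6056
d((3, -5), (6, 7)) = 12.3693
d((3, -5), (7, -5)) = 4.0
d((6, 7), (7, -5)) = 12.0416

Closest pair: (4, -3) and (3, -5) with distance 2.2361

The closest pair is (4, -3) and (3, -5) with Euclidean distance 2.2361. For 4 points, brute-force pairwise comparison is shown above. For large n, the divide-and-conquer algorithm (sort by x, recurse on halves, check the dividing strip) achieves O(n log n).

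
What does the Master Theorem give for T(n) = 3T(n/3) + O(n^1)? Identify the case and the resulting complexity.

Master Theorem for T(n) = 3T(n/3) + O(n^1):

a = 3, b = 3, c = 1
log_b(a) = log_3(3) = 1.0000

Case 2: c = 1 = log_3(3) = 1.0000
T(n) = O(n^1 log n) = O(n log n)

For T(n) = 3T(n/3) + O(n^1): log_3(3) = 1.0000. This is Case 2 of the Master Theorem (c = log_b(a), equal work at all levels), giving O(n log n).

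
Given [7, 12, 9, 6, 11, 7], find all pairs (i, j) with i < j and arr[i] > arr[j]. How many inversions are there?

Finding inversions in [7, 12, 9, 6, 11, 7]:

(0, 3): arr[0]=7 > arr[3]=6
(1, 2): arr[1]=12 > arr[2]=9
(1, 3): arr[1]=12 > arr[3]=6
(1, 4): arr[1]=12 > arr[4]=11
(1, 5): arr[1]=12 > arr[5]=7
(2, 3): arr[2]=9 > arr[3]=6
(2, 5): arr[2]=9 > arr[5]=7
(4, 5): arr[4]=11 > arr[5]=7

Total inversions: 8

The array has 8 inversion(s): (0,3), (1,2), (1,3), (1,4), (1,5), (2,3), (2,5), (4,5). Each pair (i,j) satisfies i < j and arr[i] > arr[j].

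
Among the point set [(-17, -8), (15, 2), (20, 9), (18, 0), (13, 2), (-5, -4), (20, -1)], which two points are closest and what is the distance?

Computing all pairwise distances among 7 points:

d((-17, -8), (15, 2)) = 33.5261
d((-17, -8), (20, 9)) = 40.7185
d((-17, -8), (18, 0)) = 35.9026
d((-17, -8), (13, 2)) = 31.6228
d((-17, -8), (-5, -4)) = 12.6491
d((-17, -8), (20, -1)) = 37.6563
d((15, 2), (20, 9)) = 8.6023
d((15, 2), (18, 0)) = 3.6056
d((15, 2), (13, 2)) = 2.0 <-- minimum
d((15, 2), (-5, -4)) = 20.8806
d((15, 2), (20, -1)) = 5.831
d((20, 9), (18, 0)) = 9.2195
d((20, 9), (13, 2)) = 9.8995
d((20, 9), (-5, -4)) = 28.178
d((20, 9), (20, -1)) = 10.0
d((18, 0), (13, 2)) = 5.3852
d((18, 0), (-5, -4)) = 23.3452
d((18, 0), (20, -1)) = 2.2361
d((13, 2), (-5, -4)) = 18.9737
d((13, 2), (20, -1)) = 7.6158
d((-5, -4), (20, -1)) = 25.1794

Closest pair: (15, 2) and (13, 2) with distance 2.0

The closest pair is (15, 2) and (13, 2) with Euclidean distance 2.0. For 7 points, brute-force pairwise comparison is shown above. For large n, the divide-and-conquer algorithm (sort by x, recurse on halves, check the dividing strip) achieves O(n log n).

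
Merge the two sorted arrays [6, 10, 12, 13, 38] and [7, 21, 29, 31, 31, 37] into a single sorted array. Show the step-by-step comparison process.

Merging process:

Compare 6 vs 7: take 6 from left. Merged: [6]
Compare 10 vs 7: take 7 from right. Merged: [6, 7]
Compare 10 vs 21: take 10 from left. Merged: [6, 7, 10]
Compare 12 vs 21: take 12 from left. Merged: [6, 7, 10, 12]
Compare 13 vs 21: take 13 from left. Merged: [6, 7, 10, 12, 13]
Compare 38 vs 21: take 21 from right. Merged: [6, 7, 10, 12, 13, 21]
Compare 38 vs 29: take 29 from right. Merged: [6, 7, 10, 12, 13, 21, 29]
Compare 38 vs 31: take 31 from right. Merged: [6, 7, 10, 12, 13, 21, 29, 31]
Compare 38 vs 31: take 31 from right. Merged: [6, 7, 10, 12, 13, 21, 29, 31, 31]
Compare 38 vs 37: take 37 from right. Merged: [6, 7, 10, 12, 13, 21, 29, 31, 31, 37]
Append remaining from left: [38]. Merged: [6, 7, 10, 12, 13, 21, 29, 31, 31, 37, 38]

Final merged array: [6, 7, 10, 12, 13, 21, 29, 31, 31, 37, 38]
Total comparisons: 10

The merged array is [6, 7, 10, 12, 13, 21, 29, 31, 31, 37, 38], requiring 10 comparisons. The merge step runs in O(n) time where n is the total number of elements.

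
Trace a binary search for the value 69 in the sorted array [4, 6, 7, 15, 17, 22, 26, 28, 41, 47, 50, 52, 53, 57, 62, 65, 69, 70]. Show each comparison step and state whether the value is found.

Binary search for 69 in [4, 6, 7, 15, 17, 22, 26, 28, 41, 47, 50, 52, 53, 57, 62, 65, 69, 70]:

lo=0, hi=17, mid=8, arr[mid]=41 -> 41 < 69, search right half
lo=9, hi=17, mid=13, arr[mid]=57 -> 57 < 69, search right half
lo=14, hi=17, mid=15, arr[mid]=65 -> 65 < 69, search right half
lo=16, hi=17, mid=16, arr[mid]=69 -> Found target at index 16!

Binary search finds 69 at index 16 after 4 comparisons. The search repeatedly halves the search space by comparing with the middle element.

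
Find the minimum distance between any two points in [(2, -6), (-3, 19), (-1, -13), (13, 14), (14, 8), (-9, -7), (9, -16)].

Computing all pairwise distances among 7 points:

d((2, -6), (-3, 19)) = 25.4951
d((2, -6), (-1, -13)) = 7.6158
d((2, -6), (13, 14)) = 22.8254
d((2, -6), (14, 8)) = 18.4391
d((2, -6), (-9, -7)) = 11.0454
d((2, -6), (9, -16)) = 12.2066
d((-3, 19), (-1, -13)) = 32.0624
d((-3, 19), (13, 14)) = 16.7631
d((-3, 19), (14, 8)) = 20.2485
d((-3, 19), (-9, -7)) = 26.6833
d((-3, 19), (9, -16)) = 37.0
d((-1, -13), (13, 14)) = 30.4138
d((-1, -13), (14, 8)) = 25.807
d((-1, -13), (-9, -7)) = 10.0
d((-1, -13), (9, -16)) = 10.4403
d((13, 14), (14, 8)) = 6.0828 <-- minimum
d((13, 14), (-9, -7)) = 30.4138
d((13, 14), (9, -16)) = 30.2655
d((14, 8), (-9, -7)) = 27.4591
d((14, 8), (9, -16)) = 24.5153
d((-9, -7), (9, -16)) = 20.1246

Closest pair: (13, 14) and (14, 8) with distance 6.0828

The closest pair is (13, 14) and (14, 8) with Euclidean distance 6.0828. For 7 points, brute-force pairwise comparison is shown above. For large n, the divide-and-conquer algorithm (sort by x, recurse on halves, check the dividing strip) achieves O(n log n).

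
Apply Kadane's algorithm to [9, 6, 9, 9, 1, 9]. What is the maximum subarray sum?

Using Kadane's algorithm on [9, 6, 9, 9, 1, 9]:

Scanning through the array:
Position 1 (value 6): max_ending_here = 15, max_so_far = 15
Position 2 (value 9): max_ending_here = 24, max_so_far = 24
Position 3 (value 9): max_ending_here = 33, max_so_far = 33
Position 4 (value 1): max_ending_here = 34, max_so_far = 34
Position 5 (value 9): max_ending_here = 43, max_so_far = 43

Maximum subarray: [9, 6, 9, 9, 1, 9]
Maximum sum: 43

The maximum subarray is [9, 6, 9, 9, 1, 9] with sum 43. This subarray runs from index 0 to index 5.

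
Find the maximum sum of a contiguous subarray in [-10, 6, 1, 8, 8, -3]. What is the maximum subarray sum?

Using Kadane's algorithm on [-10, 6, 1, 8, 8, -3]:

Scanning through the array:
Position 1 (value 6): max_ending_here = 6, max_so_far = 6
Position 2 (value 1): max_ending_here = 7, max_so_far = 7
Position 3 (value 8): max_ending_here = 15, max_so_far = 15
Position 4 (value 8): max_ending_here = 23, max_so_far = 23
Position 5 (value -3): max_ending_here = 20, max_so_far = 23

Maximum subarray: [6, 1, 8, 8]
Maximum sum: 23

The maximum subarray is [6, 1, 8, 8] with sum 23. This subarray runs from index 1 to index 4.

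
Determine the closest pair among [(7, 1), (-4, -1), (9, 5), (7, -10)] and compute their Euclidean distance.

Computing all pairwise distances among 4 points:

d((7, 1), (-4, -1)) = 11.1803
d((7, 1), (9, 5)) = 4.4721 <-- minimum
d((7, 1), (7, -10)) = 11.0
d((-4, -1), (9, 5)) = 14.3178
d((-4, -1), (7, -10)) = 14.2127
d((9, 5), (7, -10)) = 15.1327

Closest pair: (7, 1) and (9, 5) with distance 4.4721

The closest pair is (7, 1) and (9, 5) with Euclidean distance 4.4721. For 4 points, brute-force pairwise comparison is shown above. For large n, the divide-and-conquer algorithm (sort by x, recurse on halves, check the dividing strip) achieves O(n log n).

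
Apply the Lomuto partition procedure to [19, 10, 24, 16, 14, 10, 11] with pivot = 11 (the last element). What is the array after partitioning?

Lomuto partition with pivot = 11:

Initial array: [19, 10, 24, 16, 14, 10, 11]

arr[0]=19 > 11: no swap
arr[1]=10 <= 11: swap with position 0, array becomes [10, 19, 24, 16, 14, 10, 11]
arr[2]=24 > 11: no swap
arr[3]=16 > 11: no swap
arr[4]=14 > 11: no swap
arr[5]=10 <= 11: swap with position 1, array becomes [10, 10, 24, 16, 14, 19, 11]

Place pivot at position 2: [10, 10, 11, 16, 14, 19, 24]
Pivot position: 2

After partitioning with pivot 11, the array becomes [10, 10, 11, 16, 14, 19, 24]. The pivot is placed at index 2. All elements to the left of the pivot are <= 11, and all elements to the right are > 11.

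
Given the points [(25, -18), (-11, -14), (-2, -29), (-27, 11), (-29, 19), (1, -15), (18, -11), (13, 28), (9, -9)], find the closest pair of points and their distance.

Computing all pairwise distances among 9 points:

d((25, -18), (-11, -14)) = 36.2215
d((25, -18), (-2, -29)) = 29.1548
d((25, -18), (-27, 11)) = 59.5399
d((25, -18), (-29, 19)) = 65.4599
d((25, -18), (1, -15)) = 24.1868
d((25, -18), (18, -11)) = 9.8995
d((25, -18), (13, 28)) = 47.5395
d((25, -18), (9, -9)) = 18.3576
d((-11, -14), (-2, -29)) = 17.4929
d((-11, -14), (-27, 11)) = 29.6816
d((-11, -14), (-29, 19)) = 37.5899
d((-11, -14), (1, -15)) = 12.0416
d((-11, -14), (18, -11)) = 29.1548
d((-11, -14), (13, 28)) = 48.3735
d((-11, -14), (9, -9)) = 20.6155
d((-2, -29), (-27, 11)) = 47.1699
d((-2, -29), (-29, 19)) = 55.0727
d((-2, -29), (1, -15)) = 14.3178
d((-2, -29), (18, -11)) = 26.9072
d((-2, -29), (13, 28)) = 58.9406
d((-2, -29), (9, -9)) = 22.8254
d((-27, 11), (-29, 19)) = 8.2462 <-- minimum
d((-27, 11), (1, -15)) = 38.2099
d((-27, 11), (18, -11)) = 50.0899
d((-27, 11), (13, 28)) = 43.4626
d((-27, 11), (9, -9)) = 41.1825
d((-29, 19), (1, -15)) = 45.3431
d((-29, 19), (18, -11)) = 55.7584
d((-29, 19), (13, 28)) = 42.9535
d((-29, 19), (9, -9)) = 47.2017
d((1, -15), (18, -11)) = 17.4642
d((1, -15), (13, 28)) = 44.643
d((1, -15), (9, -9)) = 10.0
d((18, -11), (13, 28)) = 39.3192
d((18, -11), (9, -9)) = 9.2195
d((13, 28), (9, -9)) = 37.2156

Closest pair: (-27, 11) and (-29, 19) with distance 8.2462

The closest pair is (-27, 11) and (-29, 19) with Euclidean distance 8.2462. For 9 points, brute-force pairwise comparison is shown above. For large n, the divide-and-conquer algorithm (sort by x, recurse on halves, check the dividing strip) achieves O(n log n).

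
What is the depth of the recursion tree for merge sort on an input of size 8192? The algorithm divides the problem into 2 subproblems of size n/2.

For divide and conquer with division factor 2:

Problem sizes at each level:
Level 0: 8192
Level 1: 4096
Level 2: 2048
Level 3: 1024
Level 4: 512
Level 5: 256
Level 6: 128
Level 7: 64
Level 8: 32
Level 9: 16
Level 10: 8
Level 11: 4
Level 12: 2
Level 13: 1

The root is level 0 and the size-1 base case is level 13 (the tree spans levels 0 through 13, i.e. 14 levels counting the root), so the depth is the number of divisions: log_2(8192) = 13

The recursion tree depth is log_2(8192) = 13. At each level, the problem size is divided by 2, so it takes 13 divisions to reduce to a base case of size 1. The algorithm makes 2 recursive calls at each level.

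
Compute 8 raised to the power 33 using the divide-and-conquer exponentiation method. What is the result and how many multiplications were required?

Computing 8^33 by squaring (build up from 8^1; each line after the first costs one multiplication):

8^1 = 8
8^2 = (8^1)^2 = 8^2 = 64
8^4 = (8^2)^2 = 64^2 = 4096
8^8 = (8^4)^2 = 4096^2 = 16777216
8^16 = (8^8)^2 = 16777216^2 = 281474976710656
8^32 = (8^16)^2 = 281474976710656^2 = 79228162514264337593543950336
8^33 = 8 * 8^32 = 8 * 79228162514264337593543950336 = 633825300114114700748351602688

Result: 633825300114114700748351602688
Multiplications needed: 6 (6 lines after 8^1)

8^33 = 633825300114114700748351602688. Using exponentiation by squaring, this requires 6 multiplications. The key idea: if the exponent is even, square the half-power; if odd, multiply by the base once.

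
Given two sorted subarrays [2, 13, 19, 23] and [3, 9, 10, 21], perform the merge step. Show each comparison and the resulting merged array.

Merging process:

Compare 2 vs 3: take 2 from left. Merged: [2]
Compare 13 vs 3: take 3 from right. Merged: [2, 3]
Compare 13 vs 9: take 9 from right. Merged: [2, 3, 9]
Compare 13 vs 10: take 10 from right. Merged: [2, 3, 9, 10]
Compare 13 vs 21: take 13 from left. Merged: [2, 3, 9, 10, 13]
Compare 19 vs 21: take 19 from left. Merged: [2, 3, 9, 10, 13, 19]
Compare 23 vs 21: take 21 from right. Merged: [2, 3, 9, 10, 13, 19, 21]
Append remaining from left: [23]. Merged: [2, 3, 9, 10, 13, 19, 21, 23]

Final merged array: [2, 3, 9, 10, 13, 19, 21, 23]
Total comparisons: 7

The merged array is [2, 3, 9, 10, 13, 19, 21, 23], requiring 7 comparisons. The merge step runs in O(n) time where n is the total number of elements.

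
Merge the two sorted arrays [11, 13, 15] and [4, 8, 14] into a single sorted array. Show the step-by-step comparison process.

Merging process:

Compare 11 vs 4: take 4 from right. Merged: [4]
Compare 11 vs 8: take 8 from right. Merged: [4, 8]
Compare 11 vs 14: take 11 from left. Merged: [4, 8, 11]
Compare 13 vs 14: take 13 from left. Merged: [4, 8, 11, 13]
Compare 15 vs 14: take 14 from right. Merged: [4, 8, 11, 13, 14]
Append remaining from left: [15]. Merged: [4, 8, 11, 13, 14, 15]

Final merged array: [4, 8, 11, 13, 14, 15]
Total comparisons: 5

The merged array is [4, 8, 11, 13, 14, 15], requiring 5 comparisons. The merge step runs in O(n) time where n is the total number of elements.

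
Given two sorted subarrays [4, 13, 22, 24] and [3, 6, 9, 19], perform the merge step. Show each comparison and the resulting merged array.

Merging process:

Compare 4 vs 3: take 3 from right. Merged: [3]
Compare 4 vs 6: take 4 from left. Merged: [3, 4]
Compare 13 vs 6: take 6 from right. Merged: [3, 4, 6]
Compare 13 vs 9: take 9 from right. Merged: [3, 4, 6, 9]
Compare 13 vs 19: take 13 from left. Merged: [3, 4, 6, 9, 13]
Compare 22 vs 19: take 19 from right. Merged: [3, 4, 6, 9, 13, 19]
Append remaining from left: [22, 24]. Merged: [3, 4, 6, 9, 13, 19, 22, 24]

Final merged array: [3, 4, 6, 9, 13, 19, 22, 24]
Total comparisons: 6

The merged array is [3, 4, 6, 9, 13, 19, 22, 24], requiring 6 comparisons. The merge step runs in O(n) time where n is the total number of elements.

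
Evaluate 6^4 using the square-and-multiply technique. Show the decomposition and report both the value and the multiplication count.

Computing 6^4 by squaring (build up from 6^1; each line after the first costs one multiplication):

6^1 = 6
6^2 = (6^1)^2 = 6^2 = 36
6^4 = (6^2)^2 = 36^2 = 1296

Result: 1296
Multiplications needed: 2 (2 lines after 6^1)

6^4 = 1296. Using exponentiation by squaring, this requires 2 multiplications. The key idea: if the exponent is even, square the half-power; if odd, multiply by the base once.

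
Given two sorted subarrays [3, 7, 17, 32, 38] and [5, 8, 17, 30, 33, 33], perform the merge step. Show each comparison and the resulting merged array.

Merging process:

Compare 3 vs 5: take 3 from left. Merged: [3]
Compare 7 vs 5: take 5 from right. Merged: [3, 5]
Compare 7 vs 8: take 7 from left. Merged: [3, 5, 7]
Compare 17 vs 8: take 8 from right. Merged: [3, 5, 7, 8]
Compare 17 vs 17: take 17 from left. Merged: [3, 5, 7, 8, 17]
Compare 32 vs 17: take 17 from right. Merged: [3, 5, 7, 8, 17, 17]
Compare 32 vs 30: take 30 from right. Merged: [3, 5, 7, 8, 17, 17, 30]
Compare 32 vs 33: take 32 from left. Merged: [3, 5, 7, 8, 17, 17, 30, 32]
Compare 38 vs 33: take 33 from right. Merged: [3, 5, 7, 8, 17, 17, 30, 32, 33]
Compare 38 vs 33: take 33 from right. Merged: [3, 5, 7, 8, 17, 17, 30, 32, 33, 33]
Append remaining from left: [38]. Merged: [3, 5, 7, 8, 17, 17, 30, 32, 33, 33, 38]

Final merged array: [3, 5, 7, 8, 17, 17, 30, 32, 33, 33, 38]
Total comparisons: 10

The merged array is [3, 5, 7, 8, 17, 17, 30, 32, 33, 33, 38], requiring 10 comparisons. The merge step runs in O(n) time where n is the total number of elements.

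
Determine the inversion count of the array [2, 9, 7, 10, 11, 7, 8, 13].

Finding inversions in [2, 9, 7, 10, 11, 7, 8, 13]:

(1, 2): arr[1]=9 > arr[2]=7
(1, 5): arr[1]=9 > arr[5]=7
(1, 6): arr[1]=9 > arr[6]=8
(3, 5): arr[3]=10 > arr[5]=7
(3, 6): arr[3]=10 > arr[6]=8
(4, 5): arr[4]=11 > arr[5]=7
(4, 6): arr[4]=11 > arr[6]=8

Total inversions: 7

The array has 7 inversion(s): (1,2), (1,5), (1,6), (3,5), (3,6), (4,5), (4,6). Each pair (i,j) satisfies i < j and arr[i] > arr[j].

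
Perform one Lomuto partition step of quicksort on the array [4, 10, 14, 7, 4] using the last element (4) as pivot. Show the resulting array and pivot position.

Lomuto partition with pivot = 4:

Initial array: [4, 10, 14, 7, 4]

arr[0]=4 <= 4: swap with position 0, array becomes [4, 10, 14, 7, 4]
arr[1]=10 > 4: no swap
arr[2]=14 > 4: no swap
arr[3]=7 > 4: no swap

Place pivot at position 1: [4, 4, 14, 7, 10]
Pivot position: 1

After partitioning with pivot 4, the array becomes [4, 4, 14, 7, 10]. The pivot is placed at index 1. All elements to the left of the pivot are <= 4, and all elements to the right are > 4.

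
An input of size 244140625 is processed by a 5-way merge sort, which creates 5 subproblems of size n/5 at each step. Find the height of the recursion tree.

For divide and conquer with division factor 5:

Problem sizes at each level:
Level 0: 244140625
Level 1: 48828125
Level 2: 9765625
Level 3: 1953125
Level 4: 390625
Level 5: 78125
Level 6: 15625
Level 7: 3125
Level 8: 625
Level 9: 125
Level 10: 25
Level 11: 5
Level 12: 1

The root is level 0 and the size-1 base case is level 12 (the tree spans levels 0 through 12, i.e. 13 levels counting the root), so the depth is the number of divisions: log_5(244140625) = 12

The recursion tree depth is log_5(244140625) = 12. At each level, the problem size is divided by 5, so it takes 12 divisions to reduce to a base case of size 1. The algorithm makes 5 recursive calls at each level.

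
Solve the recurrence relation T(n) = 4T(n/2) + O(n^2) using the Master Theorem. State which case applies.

Master Theorem for T(n) = 4T(n/2) + O(n^2):

a = 4, b = 2, c = 2
log_b(a) = log_2(4) = 2.0000

Case 2: c = 2 = log_2(4) = 2.0000
T(n) = O(n^2 log n) = O(n^2 log n)

For T(n) = 4T(n/2) + O(n^2): log_2(4) = 2.0000. This is Case 2 of the Master Theorem (c = log_b(a), equal work at all levels), giving O(n^2 log n).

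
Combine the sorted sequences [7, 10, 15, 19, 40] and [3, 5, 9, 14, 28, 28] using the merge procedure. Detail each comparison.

Merging process:

Compare 7 vs 3: take 3 from right. Merged: [3]
Compare 7 vs 5: take 5 from right. Merged: [3, 5]
Compare 7 vs 9: take 7 from left. Merged: [3, 5, 7]
Compare 10 vs 9: take 9 from right. Merged: [3, 5, 7, 9]
Compare 10 vs 14: take 10 from left. Merged: [3, 5, 7, 9, 10]
Compare 15 vs 14: take 14 from right. Merged: [3, 5, 7, 9, 10, 14]
Compare 15 vs 28: take 15 from left. Merged: [3, 5, 7, 9, 10, 14, 15]
Compare 19 vs 28: take 19 from left. Merged: [3, 5, 7, 9, 10, 14, 15, 19]
Compare 40 vs 28: take 28 from right. Merged: [3, 5, 7, 9, 10, 14, 15, 19, 28]
Compare 40 vs 28: take 28 from right. Merged: [3, 5, 7, 9, 10, 14, 15, 19, 28, 28]
Append remaining from left: [40]. Merged: [3, 5, 7, 9, 10, 14, 15, 19, 28, 28, 40]

Final merged array: [3, 5, 7, 9, 10, 14, 15, 19, 28, 28, 40]
Total comparisons: 10

The merged array is [3, 5, 7, 9, 10, 14, 15, 19, 28, 28, 40], requiring 10 comparisons. The merge step runs in O(n) time where n is the total number of elements.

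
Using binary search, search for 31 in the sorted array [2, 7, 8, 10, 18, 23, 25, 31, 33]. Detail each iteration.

Binary search for 31 in [2, 7, 8, 10, 18, 23, 25, 31, 33]:

lo=0, hi=8, mid=4, arr[mid]=18 -> 18 < 31, search right half
lo=5, hi=8, mid=6, arr[mid]=25 -> 25 < 31, search right half
lo=7, hi=8, mid=7, arr[mid]=31 -> Found target at index 7!

Binary search finds 31 at index 7 after 3 comparisons. The search repeatedly halves the search space by comparing with the middle element.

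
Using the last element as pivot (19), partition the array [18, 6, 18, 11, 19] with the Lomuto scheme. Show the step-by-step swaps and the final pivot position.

Lomuto partition with pivot = 19:

Initial array: [18, 6, 18, 11, 19]

arr[0]=18 <= 19: swap with position 0, array becomes [18, 6, 18, 11, 19]
arr[1]=6 <= 19: swap with position 1, array becomes [18, 6, 18, 11, 19]
arr[2]=18 <= 19: swap with position 2, array becomes [18, 6, 18, 11, 19]
arr[3]=11 <= 19: swap with position 3, array becomes [18, 6, 18, 11, 19]

Place pivot at position 4: [18, 6, 18, 11, 19]
Pivot position: 4

After partitioning with pivot 19, the array becomes [18, 6, 18, 11, 19]. The pivot is placed at index 4. All elements to the left of the pivot are <= 19, and all elements to the right are > 19.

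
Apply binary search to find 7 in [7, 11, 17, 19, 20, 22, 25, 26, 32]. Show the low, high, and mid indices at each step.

Binary search for 7 in [7, 11, 17, 19, 20, 22, 25, 26, 32]:

lo=0, hi=8, mid=4, arr[mid]=20 -> 20 > 7, search left half
lo=0, hi=3, mid=1, arr[mid]=11 -> 11 > 7, search left half
lo=0, hi=0, mid=0, arr[mid]=7 -> Found target at index 0!

Binary search finds 7 at index 0 after 3 comparisons. The search repeatedly halves the search space by comparing with the middle element.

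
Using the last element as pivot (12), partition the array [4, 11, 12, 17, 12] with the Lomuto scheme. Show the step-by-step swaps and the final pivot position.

Lomuto partition with pivot = 12:

Initial array: [4, 11, 12, 17, 12]

arr[0]=4 <= 12: swap with position 0, array becomes [4, 11, 12, 17, 12]
arr[1]=11 <= 12: swap with position 1, array becomes [4, 11, 12, 17, 12]
arr[2]=12 <= 12: swap with position 2, array becomes [4, 11, 12, 17, 12]
arr[3]=17 > 12: no swap

Place pivot at position 3: [4, 11, 12, 12, 17]
Pivot position: 3

After partitioning with pivot 12, the array becomes [4, 11, 12, 12, 17]. The pivot is placed at index 3. All elements to the left of the pivot are <= 12, and all elements to the right are > 12.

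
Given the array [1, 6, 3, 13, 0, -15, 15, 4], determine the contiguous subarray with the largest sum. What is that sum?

Using Kadane's algorithm on [1, 6, 3, 13, 0, -15, 15, 4]:

Scanning through the array:
Position 1 (value 6): max_ending_here = 7, max_so_far = 7
Position 2 (value 3): max_ending_here = 10, max_so_far = 10
Position 3 (value 13): max_ending_here = 23, max_so_far = 23
Position 4 (value 0): max_ending_here = 23, max_so_far = 23
Position 5 (value -15): max_ending_here = 8, max_so_far = 23
Position 6 (value 15): max_ending_here = 23, max_so_far = 23
Position 7 (value 4): max_ending_here = 27, max_so_far = 27

Maximum subarray: [1, 6, 3, 13, 0, -15, 15, 4]
Maximum sum: 27

The maximum subarray is [1, 6, 3, 13, 0, -15, 15, 4] with sum 27. This subarray runs from index 0 to index 7.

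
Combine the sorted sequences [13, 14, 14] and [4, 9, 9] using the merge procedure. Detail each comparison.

Merging process:

Compare 13 vs 4: take 4 from right. Merged: [4]
Compare 13 vs 9: take 9 from right. Merged: [4, 9]
Compare 13 vs 9: take 9 from right. Merged: [4, 9, 9]
Append remaining from left: [13, 14, 14]. Merged: [4, 9, 9, 13, 14, 14]

Final merged array: [4, 9, 9, 13, 14, 14]
Total comparisons: 3

The merged array is [4, 9, 9, 13, 14, 14], requiring 3 comparisons. The merge step runs in O(n) time where n is the total number of elements.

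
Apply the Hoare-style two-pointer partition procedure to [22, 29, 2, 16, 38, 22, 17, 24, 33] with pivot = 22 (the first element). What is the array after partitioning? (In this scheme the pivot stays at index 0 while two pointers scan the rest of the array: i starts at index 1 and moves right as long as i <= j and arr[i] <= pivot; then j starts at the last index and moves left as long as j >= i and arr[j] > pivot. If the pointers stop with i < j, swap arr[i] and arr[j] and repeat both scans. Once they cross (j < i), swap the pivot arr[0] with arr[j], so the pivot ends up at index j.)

Hoare-style two-pointer partition with pivot = 22:

Initial array: [22, 29, 2, 16, 38, 22, 17, 24, 33]

Pointers start at i = 1, j = 8.
i stops at index 1 (arr[1]=29 > 22), j stops at index 6 (arr[6]=17 <= 22): swap arr[1] and arr[6], array becomes [22, 17, 2, 16, 38, 22, 29, 24, 33]
i stops at index 4 (arr[4]=38 > 22), j stops at index 5 (arr[5]=22 <= 22): swap arr[4] and arr[5], array becomes [22, 17, 2, 16, 22, 38, 29, 24, 33]
i ends at 5, j ends at 4: the pointers have crossed (j < i), so scanning stops.

Swap pivot arr[0] with arr[4] to place pivot at position 4: [22, 17, 2, 16, 22, 38, 29, 24, 33]
Pivot position: 4

After partitioning with pivot 22, the array becomes [22, 17, 2, 16, 22, 38, 29, 24, 33]. The pivot is placed at index 4. All elements to the left of the pivot are <= 22, and all elements to the right are > 22.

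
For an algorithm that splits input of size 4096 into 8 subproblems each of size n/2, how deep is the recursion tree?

For divide and conquer with division factor 2:

Problem sizes at each level:
Level 0: 4096
Level 1: 2048
Level 2: 1024
Level 3: 512
Level 4: 256
Level 5: 128
Level 6: 64
Level 7: 32
Level 8: 16
Level 9: 8
Level 10: 4
Level 11: 2
Level 12: 1

The root is level 0 and the size-1 base case is level 12 (the tree spans levels 0 through 12, i.e. 13 levels counting the root), so the depth is the number of divisions: log_2(4096) = 12

The recursion tree depth is log_2(4096) = 12. At each level, the problem size is divided by 2, so it takes 12 divisions to reduce to a base case of size 1. The algorithm makes 8 recursive calls at each level.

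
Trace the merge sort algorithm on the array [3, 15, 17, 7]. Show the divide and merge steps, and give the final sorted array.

Merge sort trace:

Split: [3, 15, 17, 7] -> [3, 15] and [17, 7]
  Split: [3, 15] -> [3] and [15]
  Merge: [3] + [15] -> [3, 15]
  Split: [17, 7] -> [17] and [7]
  Merge: [17] + [7] -> [7, 17]
Merge: [3, 15] + [7, 17] -> [3, 7, 15, 17]

Final sorted array: [3, 7, 15, 17]

The merge sort proceeds by recursively splitting the array and merging sorted halves.
After all merges, the sorted array is [3, 7, 15, 17].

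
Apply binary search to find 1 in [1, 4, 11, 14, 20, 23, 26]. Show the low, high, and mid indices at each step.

Binary search for 1 in [1, 4, 11, 14, 20, 23, 26]:

lo=0, hi=6, mid=3, arr[mid]=14 -> 14 > 1, search left half
lo=0, hi=2, mid=1, arr[mid]=4 -> 4 > 1, search left half
lo=0, hi=0, mid=0, arr[mid]=1 -> Found target at index 0!

Binary search finds 1 at index 0 after 3 comparisons. The search repeatedly halves the search space by comparing with the middle element.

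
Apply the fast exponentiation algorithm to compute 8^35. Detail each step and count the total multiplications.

Computing 8^35 by squaring (build up from 8^1; each line after the first costs one multiplication):

8^1 = 8
8^2 = (8^1)^2 = 8^2 = 64
8^4 = (8^2)^2 = 64^2 = 4096
8^8 = (8^4)^2 = 4096^2 = 16777216
8^16 = (8^8)^2 = 16777216^2 = 281474976710656
8^17 = 8 * 8^16 = 8 * 281474976710656 = 2251799813685248
8^34 = (8^17)^2 = 2251799813685248^2 = 5070602400912917605986812821504
8^35 = 8 * 8^34 = 8 * 5070602400912917605986812821504 = 40564819207303340847894502572032

Result: 40564819207303340847894502572032
Multiplications needed: 7 (7 lines after 8^1)

8^35 = 40564819207303340847894502572032. Using exponentiation by squaring, this requires 7 multiplications. The key idea: if the exponent is even, square the half-power; if odd, multiply by the base once.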